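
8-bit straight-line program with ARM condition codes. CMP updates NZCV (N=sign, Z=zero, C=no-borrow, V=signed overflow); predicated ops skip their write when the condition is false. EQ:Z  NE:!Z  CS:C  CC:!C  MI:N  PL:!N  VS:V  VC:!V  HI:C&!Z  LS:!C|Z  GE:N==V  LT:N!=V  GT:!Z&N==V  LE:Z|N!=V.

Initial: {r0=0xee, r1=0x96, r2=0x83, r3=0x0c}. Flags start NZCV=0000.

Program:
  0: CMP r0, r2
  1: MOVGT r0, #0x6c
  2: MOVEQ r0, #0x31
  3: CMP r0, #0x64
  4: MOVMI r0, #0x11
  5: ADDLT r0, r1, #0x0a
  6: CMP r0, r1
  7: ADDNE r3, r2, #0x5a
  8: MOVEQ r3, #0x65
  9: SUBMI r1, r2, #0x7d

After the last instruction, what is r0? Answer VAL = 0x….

0: ✓ CMP  NZCV=0010
1: ✓ MOVGT  r0←0x6c
2: · MOVEQ
3: ✓ CMP  NZCV=0010
4: · MOVMI
5: · ADDLT
6: ✓ CMP  NZCV=1001
7: ✓ ADDNE  r3←0xdd
8: · MOVEQ
9: ✓ SUBMI  r1←0x06

VAL = 0x6c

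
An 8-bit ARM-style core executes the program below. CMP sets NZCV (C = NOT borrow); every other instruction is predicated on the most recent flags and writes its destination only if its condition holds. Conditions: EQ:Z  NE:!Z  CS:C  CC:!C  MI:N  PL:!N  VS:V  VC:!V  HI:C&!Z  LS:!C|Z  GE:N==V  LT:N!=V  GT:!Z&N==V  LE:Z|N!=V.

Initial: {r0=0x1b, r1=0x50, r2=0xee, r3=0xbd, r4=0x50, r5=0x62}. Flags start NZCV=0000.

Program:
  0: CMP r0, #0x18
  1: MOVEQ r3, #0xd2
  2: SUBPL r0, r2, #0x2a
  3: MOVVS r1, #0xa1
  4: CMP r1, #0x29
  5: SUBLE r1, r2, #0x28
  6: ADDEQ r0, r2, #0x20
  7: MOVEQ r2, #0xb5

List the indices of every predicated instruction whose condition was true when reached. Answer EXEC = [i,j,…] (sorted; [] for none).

0: ✓ CMP  NZCV=0010
1: · MOVEQ
2: ✓ SUBPL  r0←0xc4
3: · MOVVS
4: ✓ CMP  NZCV=0010
5: · SUBLE
6: · ADDEQ
7: · MOVEQ

EXEC = [2]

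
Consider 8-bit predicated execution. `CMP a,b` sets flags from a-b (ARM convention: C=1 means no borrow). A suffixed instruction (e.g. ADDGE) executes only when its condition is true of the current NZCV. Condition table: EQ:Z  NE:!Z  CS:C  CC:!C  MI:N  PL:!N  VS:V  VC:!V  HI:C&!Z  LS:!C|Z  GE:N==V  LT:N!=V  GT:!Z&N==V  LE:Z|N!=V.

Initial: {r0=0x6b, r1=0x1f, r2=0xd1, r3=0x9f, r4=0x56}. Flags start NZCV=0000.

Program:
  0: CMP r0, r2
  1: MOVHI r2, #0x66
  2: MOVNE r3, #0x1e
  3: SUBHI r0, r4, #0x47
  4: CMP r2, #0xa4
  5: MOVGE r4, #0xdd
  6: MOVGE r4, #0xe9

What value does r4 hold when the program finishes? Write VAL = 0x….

VAL = 0xe9

0: ✓ CMP  NZCV=1001
1: · MOVHI
2: ✓ MOVNE  r3←0x1e
3: · SUBHI
4: ✓ CMP  NZCV=0010
5: ✓ MOVGE  r4←0xdd
6: ✓ MOVGE  r4←0xe9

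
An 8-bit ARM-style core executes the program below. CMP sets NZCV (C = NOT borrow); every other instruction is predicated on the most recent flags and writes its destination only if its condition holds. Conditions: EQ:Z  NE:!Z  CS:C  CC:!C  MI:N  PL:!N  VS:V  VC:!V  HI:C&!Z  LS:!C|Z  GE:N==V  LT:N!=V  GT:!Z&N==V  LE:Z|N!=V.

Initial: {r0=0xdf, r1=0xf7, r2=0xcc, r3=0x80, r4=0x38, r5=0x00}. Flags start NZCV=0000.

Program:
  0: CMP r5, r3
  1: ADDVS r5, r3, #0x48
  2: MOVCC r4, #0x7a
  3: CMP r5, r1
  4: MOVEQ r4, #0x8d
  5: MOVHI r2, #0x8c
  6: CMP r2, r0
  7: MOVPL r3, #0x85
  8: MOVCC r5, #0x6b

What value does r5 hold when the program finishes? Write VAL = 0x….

VAL = 0x6b

0: ✓ CMP  NZCV=1001
1: ✓ ADDVS  r5←0xc8
2: ✓ MOVCC  r4←0x7a
3: ✓ CMP  NZCV=1000
4: · MOVEQ
5: · MOVHI
6: ✓ CMP  NZCV=1000
7: · MOVPL
8: ✓ MOVCC  r5←0x6b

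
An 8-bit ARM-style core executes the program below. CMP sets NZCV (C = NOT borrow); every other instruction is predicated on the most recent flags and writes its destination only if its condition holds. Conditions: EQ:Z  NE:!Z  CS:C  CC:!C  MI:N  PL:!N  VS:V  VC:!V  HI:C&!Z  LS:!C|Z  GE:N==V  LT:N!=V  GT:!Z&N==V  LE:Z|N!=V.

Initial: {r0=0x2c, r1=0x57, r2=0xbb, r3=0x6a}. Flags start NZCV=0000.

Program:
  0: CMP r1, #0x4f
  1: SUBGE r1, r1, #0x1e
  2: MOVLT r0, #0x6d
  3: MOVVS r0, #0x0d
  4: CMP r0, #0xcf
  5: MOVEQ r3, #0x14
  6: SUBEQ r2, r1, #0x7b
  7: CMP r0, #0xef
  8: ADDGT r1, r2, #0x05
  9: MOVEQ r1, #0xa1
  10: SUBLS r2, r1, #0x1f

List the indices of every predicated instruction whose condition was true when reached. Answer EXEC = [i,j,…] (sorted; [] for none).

0: ✓ CMP  NZCV=0010
1: ✓ SUBGE  r1←0x39
2: · MOVLT
3: · MOVVS
4: ✓ CMP  NZCV=0000
5: · MOVEQ
6: · SUBEQ
7: ✓ CMP  NZCV=0000
8: ✓ ADDGT  r1←0xc0
9: · MOVEQ
10: ✓ SUBLS  r2←0xa1

EXEC = [1,8,10]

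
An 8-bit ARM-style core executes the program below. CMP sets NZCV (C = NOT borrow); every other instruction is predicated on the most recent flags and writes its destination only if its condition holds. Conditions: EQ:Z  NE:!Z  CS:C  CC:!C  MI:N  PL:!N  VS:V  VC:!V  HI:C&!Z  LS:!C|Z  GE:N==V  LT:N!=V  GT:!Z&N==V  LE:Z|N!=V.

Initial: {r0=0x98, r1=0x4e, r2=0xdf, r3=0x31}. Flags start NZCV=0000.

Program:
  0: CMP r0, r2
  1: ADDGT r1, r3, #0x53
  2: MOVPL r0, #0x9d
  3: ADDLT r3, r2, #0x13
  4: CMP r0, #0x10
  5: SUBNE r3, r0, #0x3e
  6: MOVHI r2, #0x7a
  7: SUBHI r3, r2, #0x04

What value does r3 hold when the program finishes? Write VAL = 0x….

0: ✓ CMP  NZCV=1000
1: · ADDGT
2: · MOVPL
3: ✓ ADDLT  r3←0xf2
4: ✓ CMP  NZCV=1010
5: ✓ SUBNE  r3←0x5a
6: ✓ MOVHI  r2←0x7a
7: ✓ SUBHI  r3←0x76

VAL = 0x76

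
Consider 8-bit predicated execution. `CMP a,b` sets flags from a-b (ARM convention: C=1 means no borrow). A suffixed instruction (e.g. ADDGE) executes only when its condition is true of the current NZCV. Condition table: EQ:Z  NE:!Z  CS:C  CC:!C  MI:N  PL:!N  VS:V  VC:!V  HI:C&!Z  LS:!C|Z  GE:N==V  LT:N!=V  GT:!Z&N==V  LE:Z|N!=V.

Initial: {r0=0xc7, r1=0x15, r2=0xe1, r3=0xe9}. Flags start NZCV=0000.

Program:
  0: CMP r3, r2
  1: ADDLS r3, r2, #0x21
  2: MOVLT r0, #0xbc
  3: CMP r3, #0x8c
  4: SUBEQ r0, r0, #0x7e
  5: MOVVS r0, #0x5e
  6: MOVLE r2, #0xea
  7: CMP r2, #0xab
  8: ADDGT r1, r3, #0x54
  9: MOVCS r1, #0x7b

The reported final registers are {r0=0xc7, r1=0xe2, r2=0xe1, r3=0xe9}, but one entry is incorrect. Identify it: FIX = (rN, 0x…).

0: ✓ CMP  NZCV=0010
1: · ADDLS
2: · MOVLT
3: ✓ CMP  NZCV=0010
4: · SUBEQ
5: · MOVVS
6: · MOVLE
7: ✓ CMP  NZCV=0010
8: ✓ ADDGT  r1←0x3d
9: ✓ MOVCS  r1←0x7b

FIX = (r1, 0x7b)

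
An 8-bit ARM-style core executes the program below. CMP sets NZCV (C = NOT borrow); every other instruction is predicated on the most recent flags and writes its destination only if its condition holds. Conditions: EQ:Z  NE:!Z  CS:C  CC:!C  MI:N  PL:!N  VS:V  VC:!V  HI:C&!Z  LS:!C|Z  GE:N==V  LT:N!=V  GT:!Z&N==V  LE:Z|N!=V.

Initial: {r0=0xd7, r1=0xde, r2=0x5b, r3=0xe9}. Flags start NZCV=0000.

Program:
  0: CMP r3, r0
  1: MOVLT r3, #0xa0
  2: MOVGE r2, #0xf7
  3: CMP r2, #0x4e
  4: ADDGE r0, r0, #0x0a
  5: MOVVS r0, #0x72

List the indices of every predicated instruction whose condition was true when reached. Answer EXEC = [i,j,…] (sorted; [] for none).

EXEC = [2]

0: ✓ CMP  NZCV=0010
1: · MOVLT
2: ✓ MOVGE  r2←0xf7
3: ✓ CMP  NZCV=1010
4: · ADDGE
5: · MOVVS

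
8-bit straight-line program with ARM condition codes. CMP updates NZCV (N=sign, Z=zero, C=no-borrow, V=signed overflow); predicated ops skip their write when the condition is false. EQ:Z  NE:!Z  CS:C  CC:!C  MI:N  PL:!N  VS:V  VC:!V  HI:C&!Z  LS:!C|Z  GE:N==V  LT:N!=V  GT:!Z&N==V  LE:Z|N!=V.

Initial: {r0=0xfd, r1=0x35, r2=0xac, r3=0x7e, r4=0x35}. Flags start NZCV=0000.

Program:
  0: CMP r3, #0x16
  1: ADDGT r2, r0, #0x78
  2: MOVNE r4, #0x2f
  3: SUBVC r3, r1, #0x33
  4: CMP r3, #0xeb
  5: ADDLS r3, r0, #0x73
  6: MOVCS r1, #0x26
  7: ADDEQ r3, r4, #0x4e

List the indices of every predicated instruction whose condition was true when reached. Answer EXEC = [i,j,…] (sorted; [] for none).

EXEC = [1,2,3,5]

[0] flags=0010 → (cmp)
[1] flags=0010 GT?T → r2=0x75
[2] flags=0010 NE?T → r4=0x2f
[3] flags=0010 VC?T → r3=0x02
[4] flags=0000 → (cmp)
[5] flags=0000 LS?T → r3=0x70
[6] flags=0000 CS?F → skip
[7] flags=0000 EQ?F → skip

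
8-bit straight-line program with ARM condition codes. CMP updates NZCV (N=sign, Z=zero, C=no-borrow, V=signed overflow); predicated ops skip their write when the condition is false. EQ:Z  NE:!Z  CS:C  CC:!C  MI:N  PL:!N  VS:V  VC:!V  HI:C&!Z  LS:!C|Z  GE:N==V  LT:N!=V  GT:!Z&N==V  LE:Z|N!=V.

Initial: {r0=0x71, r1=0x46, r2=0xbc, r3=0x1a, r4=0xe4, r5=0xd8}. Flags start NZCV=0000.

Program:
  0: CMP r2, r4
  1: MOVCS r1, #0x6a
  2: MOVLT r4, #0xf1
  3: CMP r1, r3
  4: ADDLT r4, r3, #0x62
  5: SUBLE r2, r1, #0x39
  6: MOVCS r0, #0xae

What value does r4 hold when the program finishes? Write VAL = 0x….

0: ✓ CMP  NZCV=1000
1: · MOVCS
2: ✓ MOVLT  r4←0xf1
3: ✓ CMP  NZCV=0010
4: · ADDLT
5: · SUBLE
6: ✓ MOVCS  r0←0xae

VAL = 0xf1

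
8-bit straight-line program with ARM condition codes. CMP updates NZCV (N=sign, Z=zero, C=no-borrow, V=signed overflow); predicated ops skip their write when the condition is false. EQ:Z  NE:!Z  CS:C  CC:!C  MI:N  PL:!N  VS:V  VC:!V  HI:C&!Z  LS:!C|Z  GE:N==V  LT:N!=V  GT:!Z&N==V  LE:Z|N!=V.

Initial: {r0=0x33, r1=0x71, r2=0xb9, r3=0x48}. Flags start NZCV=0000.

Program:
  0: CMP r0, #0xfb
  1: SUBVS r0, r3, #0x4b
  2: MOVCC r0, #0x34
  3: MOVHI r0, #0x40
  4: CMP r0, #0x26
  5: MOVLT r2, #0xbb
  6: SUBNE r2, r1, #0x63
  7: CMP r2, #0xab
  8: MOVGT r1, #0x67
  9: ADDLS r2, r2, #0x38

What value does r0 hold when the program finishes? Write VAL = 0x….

0: ✓ CMP  NZCV=0000
1: · SUBVS
2: ✓ MOVCC  r0←0x34
3: · MOVHI
4: ✓ CMP  NZCV=0010
5: · MOVLT
6: ✓ SUBNE  r2←0x0e
7: ✓ CMP  NZCV=0000
8: ✓ MOVGT  r1←0x67
9: ✓ ADDLS  r2←0x46

VAL = 0x34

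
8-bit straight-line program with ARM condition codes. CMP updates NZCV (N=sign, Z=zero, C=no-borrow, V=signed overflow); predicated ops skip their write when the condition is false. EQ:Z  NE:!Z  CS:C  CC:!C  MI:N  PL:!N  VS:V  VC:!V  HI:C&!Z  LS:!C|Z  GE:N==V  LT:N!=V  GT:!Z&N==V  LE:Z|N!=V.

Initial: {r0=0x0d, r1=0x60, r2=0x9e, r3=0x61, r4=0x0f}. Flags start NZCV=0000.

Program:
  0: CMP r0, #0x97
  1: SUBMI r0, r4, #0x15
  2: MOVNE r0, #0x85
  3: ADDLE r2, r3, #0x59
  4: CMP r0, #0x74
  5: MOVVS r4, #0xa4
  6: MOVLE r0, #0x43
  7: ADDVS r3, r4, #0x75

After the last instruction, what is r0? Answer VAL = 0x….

[0] flags=0000 → (cmp)
[1] flags=0000 MI?F → skip
[2] flags=0000 NE?T → r0=0x85
[3] flags=0000 LE?F → skip
[4] flags=0011 → (cmp)
[5] flags=0011 VS?T → r4=0xa4
[6] flags=0011 LE?T → r0=0x43
[7] flags=0011 VS?T → r3=0x19

VAL = 0x43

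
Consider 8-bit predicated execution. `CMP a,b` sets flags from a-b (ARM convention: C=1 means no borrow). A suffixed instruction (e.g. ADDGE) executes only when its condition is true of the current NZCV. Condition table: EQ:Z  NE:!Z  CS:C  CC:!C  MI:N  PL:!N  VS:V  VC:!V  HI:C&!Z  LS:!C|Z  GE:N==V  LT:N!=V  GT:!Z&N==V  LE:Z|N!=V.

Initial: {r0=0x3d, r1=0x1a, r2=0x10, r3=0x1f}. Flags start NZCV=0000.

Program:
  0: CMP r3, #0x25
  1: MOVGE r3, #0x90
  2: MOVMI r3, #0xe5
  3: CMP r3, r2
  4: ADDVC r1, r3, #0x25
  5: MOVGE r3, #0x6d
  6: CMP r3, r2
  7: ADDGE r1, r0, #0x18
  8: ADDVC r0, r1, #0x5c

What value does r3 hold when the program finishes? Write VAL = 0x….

0: ✓ CMP  NZCV=1000
1: · MOVGE
2: ✓ MOVMI  r3←0xe5
3: ✓ CMP  NZCV=1010
4: ✓ ADDVC  r1←0x0a
5: · MOVGE
6: ✓ CMP  NZCV=1010
7: · ADDGE
8: ✓ ADDVC  r0←0x66

VAL = 0xe5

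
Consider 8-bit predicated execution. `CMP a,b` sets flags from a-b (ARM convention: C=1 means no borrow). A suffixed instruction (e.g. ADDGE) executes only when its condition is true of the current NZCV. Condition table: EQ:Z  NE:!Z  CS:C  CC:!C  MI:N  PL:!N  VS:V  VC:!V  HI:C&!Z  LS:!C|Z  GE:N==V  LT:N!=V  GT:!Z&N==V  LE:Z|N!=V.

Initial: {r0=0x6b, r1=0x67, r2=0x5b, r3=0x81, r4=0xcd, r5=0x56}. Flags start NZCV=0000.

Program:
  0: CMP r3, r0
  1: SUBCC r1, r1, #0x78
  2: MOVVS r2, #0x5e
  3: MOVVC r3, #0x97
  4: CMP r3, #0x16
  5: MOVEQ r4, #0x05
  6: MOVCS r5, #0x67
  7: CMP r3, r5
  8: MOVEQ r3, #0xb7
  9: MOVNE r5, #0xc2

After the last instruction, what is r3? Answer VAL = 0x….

[0] flags=0011 → (cmp)
[1] flags=0011 CC?F → skip
[2] flags=0011 VS?T → r2=0x5e
[3] flags=0011 VC?F → skip
[4] flags=0011 → (cmp)
[5] flags=0011 EQ?F → skip
[6] flags=0011 CS?T → r5=0x67
[7] flags=0011 → (cmp)
[8] flags=0011 EQ?F → skip
[9] flags=0011 NE?T → r5=0xc2

VAL = 0x81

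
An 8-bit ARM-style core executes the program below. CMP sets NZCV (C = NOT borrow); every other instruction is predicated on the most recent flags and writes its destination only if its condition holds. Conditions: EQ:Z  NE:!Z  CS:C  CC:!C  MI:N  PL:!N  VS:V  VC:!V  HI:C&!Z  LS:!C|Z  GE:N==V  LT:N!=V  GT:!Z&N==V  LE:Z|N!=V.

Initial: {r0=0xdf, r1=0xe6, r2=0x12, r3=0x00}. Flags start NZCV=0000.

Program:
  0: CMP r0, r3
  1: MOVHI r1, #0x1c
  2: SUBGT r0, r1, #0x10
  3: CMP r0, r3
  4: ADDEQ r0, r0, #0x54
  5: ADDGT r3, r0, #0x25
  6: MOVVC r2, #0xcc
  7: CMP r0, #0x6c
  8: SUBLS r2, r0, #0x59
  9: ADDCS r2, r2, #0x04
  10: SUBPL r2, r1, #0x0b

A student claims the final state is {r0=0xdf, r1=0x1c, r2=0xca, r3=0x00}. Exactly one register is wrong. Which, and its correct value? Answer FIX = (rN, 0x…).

0: ✓ CMP  NZCV=1010
1: ✓ MOVHI  r1←0x1c
2: · SUBGT
3: ✓ CMP  NZCV=1010
4: · ADDEQ
5: · ADDGT
6: ✓ MOVVC  r2←0xcc
7: ✓ CMP  NZCV=0011
8: · SUBLS
9: ✓ ADDCS  r2←0xd0
10: ✓ SUBPL  r2←0x11

FIX = (r2, 0x11)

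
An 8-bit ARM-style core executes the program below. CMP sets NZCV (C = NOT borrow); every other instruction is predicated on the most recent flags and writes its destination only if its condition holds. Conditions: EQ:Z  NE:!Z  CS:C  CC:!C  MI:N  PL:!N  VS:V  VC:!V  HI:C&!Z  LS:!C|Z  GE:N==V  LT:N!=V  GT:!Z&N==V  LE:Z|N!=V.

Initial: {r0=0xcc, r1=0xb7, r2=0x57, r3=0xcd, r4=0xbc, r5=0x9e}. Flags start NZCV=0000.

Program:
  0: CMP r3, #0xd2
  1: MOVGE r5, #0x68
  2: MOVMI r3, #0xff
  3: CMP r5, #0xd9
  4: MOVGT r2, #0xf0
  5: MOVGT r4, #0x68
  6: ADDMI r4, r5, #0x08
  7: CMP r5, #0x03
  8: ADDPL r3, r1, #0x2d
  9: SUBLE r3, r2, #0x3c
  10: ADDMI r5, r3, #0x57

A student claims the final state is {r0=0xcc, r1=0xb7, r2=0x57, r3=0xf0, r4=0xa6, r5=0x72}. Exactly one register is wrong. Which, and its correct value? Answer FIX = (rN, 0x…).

0: ✓ CMP  NZCV=1000
1: · MOVGE
2: ✓ MOVMI  r3←0xff
3: ✓ CMP  NZCV=1000
4: · MOVGT
5: · MOVGT
6: ✓ ADDMI  r4←0xa6
7: ✓ CMP  NZCV=1010
8: · ADDPL
9: ✓ SUBLE  r3←0x1b
10: ✓ ADDMI  r5←0x72

FIX = (r3, 0x1b)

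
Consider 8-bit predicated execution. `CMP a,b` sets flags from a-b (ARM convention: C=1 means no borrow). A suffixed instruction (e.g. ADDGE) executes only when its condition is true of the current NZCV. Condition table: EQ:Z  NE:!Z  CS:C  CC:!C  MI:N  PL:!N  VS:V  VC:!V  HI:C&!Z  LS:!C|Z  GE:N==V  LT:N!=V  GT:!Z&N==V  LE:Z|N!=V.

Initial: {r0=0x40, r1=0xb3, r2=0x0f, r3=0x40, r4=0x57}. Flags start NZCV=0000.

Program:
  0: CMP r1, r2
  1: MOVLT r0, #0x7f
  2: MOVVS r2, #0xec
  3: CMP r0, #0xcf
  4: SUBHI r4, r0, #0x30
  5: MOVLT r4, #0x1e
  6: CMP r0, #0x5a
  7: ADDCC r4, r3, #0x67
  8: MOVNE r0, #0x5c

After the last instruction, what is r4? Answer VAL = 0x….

[0] flags=1010 → (cmp)
[1] flags=1010 LT?T → r0=0x7f
[2] flags=1010 VS?F → skip
[3] flags=1001 → (cmp)
[4] flags=1001 HI?F → skip
[5] flags=1001 LT?F → skip
[6] flags=0010 → (cmp)
[7] flags=0010 CC?F → skip
[8] flags=0010 NE?T → r0=0x5c

VAL = 0x57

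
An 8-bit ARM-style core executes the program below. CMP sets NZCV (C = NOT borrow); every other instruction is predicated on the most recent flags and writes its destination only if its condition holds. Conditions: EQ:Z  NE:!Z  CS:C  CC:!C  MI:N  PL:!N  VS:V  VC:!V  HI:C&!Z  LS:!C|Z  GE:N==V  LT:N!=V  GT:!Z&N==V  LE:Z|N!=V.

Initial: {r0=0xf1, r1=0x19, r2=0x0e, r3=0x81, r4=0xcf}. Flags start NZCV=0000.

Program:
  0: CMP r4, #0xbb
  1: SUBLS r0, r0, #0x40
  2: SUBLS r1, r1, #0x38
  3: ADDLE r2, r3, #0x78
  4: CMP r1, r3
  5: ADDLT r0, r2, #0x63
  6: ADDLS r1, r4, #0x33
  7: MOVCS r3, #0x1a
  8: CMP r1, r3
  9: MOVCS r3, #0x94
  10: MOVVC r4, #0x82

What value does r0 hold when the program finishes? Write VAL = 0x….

VAL = 0xf1

0: ✓ CMP  NZCV=0010
1: · SUBLS
2: · SUBLS
3: · ADDLE
4: ✓ CMP  NZCV=1001
5: · ADDLT
6: ✓ ADDLS  r1←0x02
7: · MOVCS
8: ✓ CMP  NZCV=1001
9: · MOVCS
10: · MOVVC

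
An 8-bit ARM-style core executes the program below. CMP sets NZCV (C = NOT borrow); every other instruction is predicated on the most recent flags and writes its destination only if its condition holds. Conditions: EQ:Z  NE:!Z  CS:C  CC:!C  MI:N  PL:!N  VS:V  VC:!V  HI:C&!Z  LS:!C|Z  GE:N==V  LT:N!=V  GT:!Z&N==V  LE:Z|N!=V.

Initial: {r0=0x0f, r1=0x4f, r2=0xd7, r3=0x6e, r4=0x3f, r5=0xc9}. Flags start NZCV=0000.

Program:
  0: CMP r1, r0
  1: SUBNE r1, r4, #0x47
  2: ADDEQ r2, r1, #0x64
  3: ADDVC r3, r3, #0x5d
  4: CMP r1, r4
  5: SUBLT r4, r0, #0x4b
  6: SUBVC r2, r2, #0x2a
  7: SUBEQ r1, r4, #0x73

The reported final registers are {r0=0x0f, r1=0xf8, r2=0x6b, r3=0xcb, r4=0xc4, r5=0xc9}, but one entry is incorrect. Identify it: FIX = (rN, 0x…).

[0] flags=0010 → (cmp)
[1] flags=0010 NE?T → r1=0xf8
[2] flags=0010 EQ?F → skip
[3] flags=0010 VC?T → r3=0xcb
[4] flags=1010 → (cmp)
[5] flags=1010 LT?T → r4=0xc4
[6] flags=1010 VC?T → r2=0xad
[7] flags=1010 EQ?F → skip

FIX = (r2, 0xad)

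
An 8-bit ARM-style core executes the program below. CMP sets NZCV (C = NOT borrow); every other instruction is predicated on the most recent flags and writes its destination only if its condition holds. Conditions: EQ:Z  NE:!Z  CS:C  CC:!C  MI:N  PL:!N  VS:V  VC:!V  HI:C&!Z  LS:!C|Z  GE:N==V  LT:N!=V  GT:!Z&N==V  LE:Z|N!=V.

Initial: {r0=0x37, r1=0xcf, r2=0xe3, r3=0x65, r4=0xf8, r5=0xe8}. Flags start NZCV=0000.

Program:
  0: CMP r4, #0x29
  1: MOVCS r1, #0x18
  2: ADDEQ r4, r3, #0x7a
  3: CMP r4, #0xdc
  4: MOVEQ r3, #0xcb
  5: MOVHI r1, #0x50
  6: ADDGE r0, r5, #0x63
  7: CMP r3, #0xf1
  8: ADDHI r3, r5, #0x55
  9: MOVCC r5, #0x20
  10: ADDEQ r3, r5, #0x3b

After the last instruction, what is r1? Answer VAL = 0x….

[0] flags=1010 → (cmp)
[1] flags=1010 CS?T → r1=0x18
[2] flags=1010 EQ?F → skip
[3] flags=0010 → (cmp)
[4] flags=0010 EQ?F → skip
[5] flags=0010 HI?T → r1=0x50
[6] flags=0010 GE?T → r0=0x4b
[7] flags=0000 → (cmp)
[8] flags=0000 HI?F → skip
[9] flags=0000 CC?T → r5=0x20
[10] flags=0000 EQ?F → skip

VAL = 0x50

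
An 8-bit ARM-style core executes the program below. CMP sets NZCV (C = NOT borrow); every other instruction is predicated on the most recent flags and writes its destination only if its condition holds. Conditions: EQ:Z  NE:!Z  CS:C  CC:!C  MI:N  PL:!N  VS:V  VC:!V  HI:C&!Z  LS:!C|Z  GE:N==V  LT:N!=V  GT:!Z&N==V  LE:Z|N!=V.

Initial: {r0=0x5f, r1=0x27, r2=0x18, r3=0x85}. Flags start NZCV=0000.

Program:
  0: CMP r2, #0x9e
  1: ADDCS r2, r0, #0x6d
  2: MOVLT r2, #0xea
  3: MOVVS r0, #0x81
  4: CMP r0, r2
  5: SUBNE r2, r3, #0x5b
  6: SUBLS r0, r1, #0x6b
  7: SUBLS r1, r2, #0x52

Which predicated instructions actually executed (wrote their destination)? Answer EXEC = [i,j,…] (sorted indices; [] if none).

0: ✓ CMP  NZCV=0000
1: · ADDCS
2: · MOVLT
3: · MOVVS
4: ✓ CMP  NZCV=0010
5: ✓ SUBNE  r2←0x2a
6: · SUBLS
7: · SUBLS

EXEC = [5]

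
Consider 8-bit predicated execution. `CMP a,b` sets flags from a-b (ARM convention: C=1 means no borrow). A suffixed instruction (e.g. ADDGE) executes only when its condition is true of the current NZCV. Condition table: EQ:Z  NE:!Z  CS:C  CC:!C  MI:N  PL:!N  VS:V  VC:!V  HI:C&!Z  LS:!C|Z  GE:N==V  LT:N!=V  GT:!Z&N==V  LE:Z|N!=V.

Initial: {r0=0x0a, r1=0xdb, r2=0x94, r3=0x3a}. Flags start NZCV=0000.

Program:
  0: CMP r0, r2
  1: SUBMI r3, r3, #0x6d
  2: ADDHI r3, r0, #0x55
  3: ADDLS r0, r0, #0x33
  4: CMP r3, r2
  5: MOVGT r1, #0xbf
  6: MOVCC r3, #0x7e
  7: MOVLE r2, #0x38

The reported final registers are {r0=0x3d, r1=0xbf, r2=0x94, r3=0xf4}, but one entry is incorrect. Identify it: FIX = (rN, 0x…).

0: ✓ CMP  NZCV=0000
1: · SUBMI
2: · ADDHI
3: ✓ ADDLS  r0←0x3d
4: ✓ CMP  NZCV=1001
5: ✓ MOVGT  r1←0xbf
6: ✓ MOVCC  r3←0x7e
7: · MOVLE

FIX = (r3, 0x7e)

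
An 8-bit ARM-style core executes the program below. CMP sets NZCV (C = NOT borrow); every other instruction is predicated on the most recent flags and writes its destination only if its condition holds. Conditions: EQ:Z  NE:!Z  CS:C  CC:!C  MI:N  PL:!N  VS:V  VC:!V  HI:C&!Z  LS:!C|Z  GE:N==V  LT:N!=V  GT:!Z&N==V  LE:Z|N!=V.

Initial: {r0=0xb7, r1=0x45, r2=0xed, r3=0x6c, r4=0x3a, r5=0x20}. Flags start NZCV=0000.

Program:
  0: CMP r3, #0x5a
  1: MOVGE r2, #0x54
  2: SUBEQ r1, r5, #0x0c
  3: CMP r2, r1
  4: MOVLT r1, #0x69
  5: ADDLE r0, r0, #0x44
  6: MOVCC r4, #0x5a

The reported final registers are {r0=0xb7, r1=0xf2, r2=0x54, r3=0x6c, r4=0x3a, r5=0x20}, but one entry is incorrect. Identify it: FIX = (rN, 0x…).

FIX = (r1, 0x45)

[0] flags=0010 → (cmp)
[1] flags=0010 GE?T → r2=0x54
[2] flags=0010 EQ?F → skip
[3] flags=0010 → (cmp)
[4] flags=0010 LT?F → skip
[5] flags=0010 LE?F → skip
[6] flags=0010 CC?F → skip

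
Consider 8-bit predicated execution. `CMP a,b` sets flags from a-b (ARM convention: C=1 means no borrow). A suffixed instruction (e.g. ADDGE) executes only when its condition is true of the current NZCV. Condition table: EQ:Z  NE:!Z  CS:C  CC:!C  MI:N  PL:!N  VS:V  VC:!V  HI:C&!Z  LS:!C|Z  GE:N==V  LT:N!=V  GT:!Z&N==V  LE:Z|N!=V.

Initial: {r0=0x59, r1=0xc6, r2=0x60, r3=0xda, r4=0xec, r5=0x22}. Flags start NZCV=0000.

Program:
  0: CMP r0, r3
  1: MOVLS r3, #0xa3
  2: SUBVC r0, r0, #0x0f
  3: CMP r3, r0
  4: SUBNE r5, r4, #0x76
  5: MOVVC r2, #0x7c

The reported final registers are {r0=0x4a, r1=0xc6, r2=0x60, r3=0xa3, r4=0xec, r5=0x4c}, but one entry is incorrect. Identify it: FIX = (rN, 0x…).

FIX = (r5, 0x76)

[0] flags=0000 → (cmp)
[1] flags=0000 LS?T → r3=0xa3
[2] flags=0000 VC?T → r0=0x4a
[3] flags=0011 → (cmp)
[4] flags=0011 NE?T → r5=0x76
[5] flags=0011 VC?F → skip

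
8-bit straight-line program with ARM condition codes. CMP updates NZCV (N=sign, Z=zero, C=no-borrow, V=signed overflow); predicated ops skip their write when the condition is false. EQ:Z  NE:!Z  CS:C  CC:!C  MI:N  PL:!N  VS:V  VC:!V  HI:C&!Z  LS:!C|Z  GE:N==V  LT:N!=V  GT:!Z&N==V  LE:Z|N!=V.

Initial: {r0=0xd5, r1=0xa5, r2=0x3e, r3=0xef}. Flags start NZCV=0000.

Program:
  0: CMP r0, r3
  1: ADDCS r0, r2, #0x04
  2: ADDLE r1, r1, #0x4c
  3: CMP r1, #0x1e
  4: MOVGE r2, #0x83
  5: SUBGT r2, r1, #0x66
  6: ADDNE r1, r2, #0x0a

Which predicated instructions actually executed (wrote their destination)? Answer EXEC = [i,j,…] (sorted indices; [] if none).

0: ✓ CMP  NZCV=1000
1: · ADDCS
2: ✓ ADDLE  r1←0xf1
3: ✓ CMP  NZCV=1010
4: · MOVGE
5: · SUBGT
6: ✓ ADDNE  r1←0x48

EXEC = [2,6]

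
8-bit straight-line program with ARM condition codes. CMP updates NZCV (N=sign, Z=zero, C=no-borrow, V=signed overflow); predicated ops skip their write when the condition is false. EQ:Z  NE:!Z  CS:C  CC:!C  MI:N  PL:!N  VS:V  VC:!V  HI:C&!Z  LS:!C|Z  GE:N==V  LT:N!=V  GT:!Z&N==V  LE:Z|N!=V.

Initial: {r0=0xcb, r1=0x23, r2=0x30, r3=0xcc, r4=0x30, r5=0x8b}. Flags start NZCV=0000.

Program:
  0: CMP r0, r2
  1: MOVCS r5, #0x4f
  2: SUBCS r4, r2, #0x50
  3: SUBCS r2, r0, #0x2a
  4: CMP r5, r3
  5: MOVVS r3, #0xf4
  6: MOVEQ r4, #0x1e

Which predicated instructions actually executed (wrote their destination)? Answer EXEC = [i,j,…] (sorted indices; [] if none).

EXEC = [1,2,3,5]

0: ✓ CMP  NZCV=1010
1: ✓ MOVCS  r5←0x4f
2: ✓ SUBCS  r4←0xe0
3: ✓ SUBCS  r2←0xa1
4: ✓ CMP  NZCV=1001
5: ✓ MOVVS  r3←0xf4
6: · MOVEQ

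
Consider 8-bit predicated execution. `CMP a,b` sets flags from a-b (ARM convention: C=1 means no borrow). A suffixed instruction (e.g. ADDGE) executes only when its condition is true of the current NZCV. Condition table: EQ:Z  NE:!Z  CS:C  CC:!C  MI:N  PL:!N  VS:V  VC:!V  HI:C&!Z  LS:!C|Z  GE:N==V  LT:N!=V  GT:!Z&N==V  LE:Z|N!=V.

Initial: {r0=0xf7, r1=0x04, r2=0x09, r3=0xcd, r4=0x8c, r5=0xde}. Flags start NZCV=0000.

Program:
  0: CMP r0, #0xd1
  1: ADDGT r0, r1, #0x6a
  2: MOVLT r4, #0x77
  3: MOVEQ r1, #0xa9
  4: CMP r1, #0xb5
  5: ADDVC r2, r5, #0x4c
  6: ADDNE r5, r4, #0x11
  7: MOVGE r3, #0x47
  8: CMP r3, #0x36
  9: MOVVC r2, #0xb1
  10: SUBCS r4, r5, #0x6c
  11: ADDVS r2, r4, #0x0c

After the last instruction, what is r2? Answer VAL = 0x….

VAL = 0xb1

0: ✓ CMP  NZCV=0010
1: ✓ ADDGT  r0←0x6e
2: · MOVLT
3: · MOVEQ
4: ✓ CMP  NZCV=0000
5: ✓ ADDVC  r2←0x2a
6: ✓ ADDNE  r5←0x9d
7: ✓ MOVGE  r3←0x47
8: ✓ CMP  NZCV=0010
9: ✓ MOVVC  r2←0xb1
10: ✓ SUBCS  r4←0x31
11: · ADDVS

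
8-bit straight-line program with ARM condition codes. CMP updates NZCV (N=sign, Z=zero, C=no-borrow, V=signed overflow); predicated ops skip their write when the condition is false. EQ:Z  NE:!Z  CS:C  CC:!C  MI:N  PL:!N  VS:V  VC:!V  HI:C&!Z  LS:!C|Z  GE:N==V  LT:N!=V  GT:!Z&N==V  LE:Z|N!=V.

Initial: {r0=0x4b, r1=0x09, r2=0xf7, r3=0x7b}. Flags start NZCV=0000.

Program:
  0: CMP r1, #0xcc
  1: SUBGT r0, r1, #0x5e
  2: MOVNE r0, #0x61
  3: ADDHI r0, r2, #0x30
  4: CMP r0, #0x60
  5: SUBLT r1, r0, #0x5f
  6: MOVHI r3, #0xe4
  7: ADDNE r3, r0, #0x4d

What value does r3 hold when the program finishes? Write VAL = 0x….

[0] flags=0000 → (cmp)
[1] flags=0000 GT?T → r0=0xab
[2] flags=0000 NE?T → r0=0x61
[3] flags=0000 HI?F → skip
[4] flags=0010 → (cmp)
[5] flags=0010 LT?F → skip
[6] flags=0010 HI?T → r3=0xe4
[7] flags=0010 NE?T → r3=0xae

VAL = 0xae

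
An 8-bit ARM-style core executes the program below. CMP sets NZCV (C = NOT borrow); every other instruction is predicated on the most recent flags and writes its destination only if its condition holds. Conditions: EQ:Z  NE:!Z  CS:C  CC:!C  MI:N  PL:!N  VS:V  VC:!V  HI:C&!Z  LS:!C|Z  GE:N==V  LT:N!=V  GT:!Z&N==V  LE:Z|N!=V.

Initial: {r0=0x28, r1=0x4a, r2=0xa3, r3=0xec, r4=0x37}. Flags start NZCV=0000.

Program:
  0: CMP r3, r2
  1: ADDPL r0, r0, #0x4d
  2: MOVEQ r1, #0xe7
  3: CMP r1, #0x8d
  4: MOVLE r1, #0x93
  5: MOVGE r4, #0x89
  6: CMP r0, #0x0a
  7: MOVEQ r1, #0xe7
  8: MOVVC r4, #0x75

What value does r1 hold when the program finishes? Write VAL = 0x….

VAL = 0x4a

0: ✓ CMP  NZCV=0010
1: ✓ ADDPL  r0←0x75
2: · MOVEQ
3: ✓ CMP  NZCV=1001
4: · MOVLE
5: ✓ MOVGE  r4←0x89
6: ✓ CMP  NZCV=0010
7: · MOVEQ
8: ✓ MOVVC  r4←0x75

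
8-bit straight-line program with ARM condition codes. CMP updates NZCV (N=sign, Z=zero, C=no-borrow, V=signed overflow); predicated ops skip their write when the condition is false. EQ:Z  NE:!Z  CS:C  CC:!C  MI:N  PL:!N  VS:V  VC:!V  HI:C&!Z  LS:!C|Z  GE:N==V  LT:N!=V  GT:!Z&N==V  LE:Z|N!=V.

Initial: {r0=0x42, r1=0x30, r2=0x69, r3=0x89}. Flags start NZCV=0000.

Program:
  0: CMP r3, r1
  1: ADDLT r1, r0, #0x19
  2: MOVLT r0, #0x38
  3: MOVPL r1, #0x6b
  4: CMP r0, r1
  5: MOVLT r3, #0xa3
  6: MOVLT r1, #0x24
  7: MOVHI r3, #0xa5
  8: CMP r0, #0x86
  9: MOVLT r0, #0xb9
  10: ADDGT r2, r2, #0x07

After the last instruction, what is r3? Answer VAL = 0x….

VAL = 0xa3

[0] flags=0011 → (cmp)
[1] flags=0011 LT?T → r1=0x5b
[2] flags=0011 LT?T → r0=0x38
[3] flags=0011 PL?T → r1=0x6b
[4] flags=1000 → (cmp)
[5] flags=1000 LT?T → r3=0xa3
[6] flags=1000 LT?T → r1=0x24
[7] flags=1000 HI?F → skip
[8] flags=1001 → (cmp)
[9] flags=1001 LT?F → skip
[10] flags=1001 GT?T → r2=0x70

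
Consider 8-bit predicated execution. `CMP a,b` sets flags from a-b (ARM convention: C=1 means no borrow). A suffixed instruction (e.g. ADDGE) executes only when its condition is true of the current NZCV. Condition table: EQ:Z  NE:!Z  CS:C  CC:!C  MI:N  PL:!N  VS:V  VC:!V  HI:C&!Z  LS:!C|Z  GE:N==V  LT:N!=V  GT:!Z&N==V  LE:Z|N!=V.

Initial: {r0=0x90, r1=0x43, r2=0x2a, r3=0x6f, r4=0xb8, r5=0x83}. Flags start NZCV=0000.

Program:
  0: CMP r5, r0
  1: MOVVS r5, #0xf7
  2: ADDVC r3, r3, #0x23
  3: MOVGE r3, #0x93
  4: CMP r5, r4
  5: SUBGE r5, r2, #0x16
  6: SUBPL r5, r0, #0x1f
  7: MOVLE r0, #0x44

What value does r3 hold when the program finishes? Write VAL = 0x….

VAL = 0x92

0: ✓ CMP  NZCV=1000
1: · MOVVS
2: ✓ ADDVC  r3←0x92
3: · MOVGE
4: ✓ CMP  NZCV=1000
5: · SUBGE
6: · SUBPL
7: ✓ MOVLE  r0←0x44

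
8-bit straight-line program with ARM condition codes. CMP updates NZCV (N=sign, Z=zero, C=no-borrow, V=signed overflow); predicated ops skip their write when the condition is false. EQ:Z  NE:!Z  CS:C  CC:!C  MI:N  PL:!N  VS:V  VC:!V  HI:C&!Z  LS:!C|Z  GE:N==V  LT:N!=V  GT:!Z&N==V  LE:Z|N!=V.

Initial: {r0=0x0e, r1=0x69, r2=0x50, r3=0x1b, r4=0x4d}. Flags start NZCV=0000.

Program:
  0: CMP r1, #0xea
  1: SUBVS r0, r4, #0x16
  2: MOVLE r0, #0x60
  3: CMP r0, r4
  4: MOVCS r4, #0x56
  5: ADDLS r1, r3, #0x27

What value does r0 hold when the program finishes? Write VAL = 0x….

0: ✓ CMP  NZCV=0000
1: · SUBVS
2: · MOVLE
3: ✓ CMP  NZCV=1000
4: · MOVCS
5: ✓ ADDLS  r1←0x42

VAL = 0x0e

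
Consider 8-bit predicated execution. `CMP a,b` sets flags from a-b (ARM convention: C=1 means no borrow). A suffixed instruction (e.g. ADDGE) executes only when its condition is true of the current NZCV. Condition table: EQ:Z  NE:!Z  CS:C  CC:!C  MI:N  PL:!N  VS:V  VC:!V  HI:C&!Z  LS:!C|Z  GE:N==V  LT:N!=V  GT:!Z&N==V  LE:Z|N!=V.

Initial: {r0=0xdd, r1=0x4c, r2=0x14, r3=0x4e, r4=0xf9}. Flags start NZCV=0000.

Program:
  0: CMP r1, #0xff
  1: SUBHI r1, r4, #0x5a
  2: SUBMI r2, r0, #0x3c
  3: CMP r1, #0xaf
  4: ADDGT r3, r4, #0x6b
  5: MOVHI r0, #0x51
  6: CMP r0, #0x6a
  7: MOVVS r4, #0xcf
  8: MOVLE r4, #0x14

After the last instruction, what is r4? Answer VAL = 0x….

[0] flags=0000 → (cmp)
[1] flags=0000 HI?F → skip
[2] flags=0000 MI?F → skip
[3] flags=1001 → (cmp)
[4] flags=1001 GT?T → r3=0x64
[5] flags=1001 HI?F → skip
[6] flags=0011 → (cmp)
[7] flags=0011 VS?T → r4=0xcf
[8] flags=0011 LE?T → r4=0x14

VAL = 0x14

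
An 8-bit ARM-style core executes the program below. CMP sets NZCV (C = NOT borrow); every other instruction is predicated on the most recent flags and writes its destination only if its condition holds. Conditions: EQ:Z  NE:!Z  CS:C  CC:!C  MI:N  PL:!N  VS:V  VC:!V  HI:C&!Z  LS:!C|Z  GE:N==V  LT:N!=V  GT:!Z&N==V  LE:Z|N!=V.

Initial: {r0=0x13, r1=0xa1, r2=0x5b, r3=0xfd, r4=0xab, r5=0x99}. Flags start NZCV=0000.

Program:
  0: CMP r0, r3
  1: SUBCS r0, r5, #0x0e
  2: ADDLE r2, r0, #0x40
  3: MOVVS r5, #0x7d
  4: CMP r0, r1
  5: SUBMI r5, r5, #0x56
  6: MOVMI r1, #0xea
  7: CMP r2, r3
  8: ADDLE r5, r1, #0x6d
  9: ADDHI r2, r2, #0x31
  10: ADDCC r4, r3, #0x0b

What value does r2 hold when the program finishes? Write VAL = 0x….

[0] flags=0000 → (cmp)
[1] flags=0000 CS?F → skip
[2] flags=0000 LE?F → skip
[3] flags=0000 VS?F → skip
[4] flags=0000 → (cmp)
[5] flags=0000 MI?F → skip
[6] flags=0000 MI?F → skip
[7] flags=0000 → (cmp)
[8] flags=0000 LE?F → skip
[9] flags=0000 HI?F → skip
[10] flags=0000 CC?T → r4=0x08

VAL = 0x5b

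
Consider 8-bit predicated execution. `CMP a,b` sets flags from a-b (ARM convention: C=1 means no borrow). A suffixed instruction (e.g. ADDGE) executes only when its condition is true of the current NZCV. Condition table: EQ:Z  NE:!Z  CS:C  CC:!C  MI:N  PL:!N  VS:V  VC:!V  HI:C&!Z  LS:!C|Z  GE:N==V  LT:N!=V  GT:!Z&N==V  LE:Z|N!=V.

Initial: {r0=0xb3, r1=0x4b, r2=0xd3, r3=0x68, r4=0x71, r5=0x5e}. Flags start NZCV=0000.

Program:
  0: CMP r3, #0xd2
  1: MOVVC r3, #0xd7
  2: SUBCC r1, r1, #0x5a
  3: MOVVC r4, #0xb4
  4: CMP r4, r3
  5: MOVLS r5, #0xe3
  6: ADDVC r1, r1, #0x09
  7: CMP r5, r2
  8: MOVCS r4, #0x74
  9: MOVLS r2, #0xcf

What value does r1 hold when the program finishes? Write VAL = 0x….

VAL = 0xfa

0: ✓ CMP  NZCV=1001
1: · MOVVC
2: ✓ SUBCC  r1←0xf1
3: · MOVVC
4: ✓ CMP  NZCV=0010
5: · MOVLS
6: ✓ ADDVC  r1←0xfa
7: ✓ CMP  NZCV=1001
8: · MOVCS
9: ✓ MOVLS  r2←0xcf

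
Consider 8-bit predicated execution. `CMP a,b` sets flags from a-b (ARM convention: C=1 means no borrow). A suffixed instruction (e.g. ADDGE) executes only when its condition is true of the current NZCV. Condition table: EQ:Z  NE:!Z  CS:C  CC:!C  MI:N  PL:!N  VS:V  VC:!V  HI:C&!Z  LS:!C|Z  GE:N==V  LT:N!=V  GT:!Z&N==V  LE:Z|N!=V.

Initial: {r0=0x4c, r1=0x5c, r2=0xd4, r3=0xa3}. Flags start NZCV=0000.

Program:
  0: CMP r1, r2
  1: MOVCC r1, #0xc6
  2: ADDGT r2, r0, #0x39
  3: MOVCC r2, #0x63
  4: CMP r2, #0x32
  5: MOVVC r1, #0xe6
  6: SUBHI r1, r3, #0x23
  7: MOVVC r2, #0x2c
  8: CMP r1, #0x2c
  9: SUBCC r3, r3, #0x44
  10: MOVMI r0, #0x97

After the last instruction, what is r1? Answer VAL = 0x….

VAL = 0x80

[0] flags=1001 → (cmp)
[1] flags=1001 CC?T → r1=0xc6
[2] flags=1001 GT?T → r2=0x85
[3] flags=1001 CC?T → r2=0x63
[4] flags=0010 → (cmp)
[5] flags=0010 VC?T → r1=0xe6
[6] flags=0010 HI?T → r1=0x80
[7] flags=0010 VC?T → r2=0x2c
[8] flags=0011 → (cmp)
[9] flags=0011 CC?F → skip
[10] flags=0011 MI?F → skip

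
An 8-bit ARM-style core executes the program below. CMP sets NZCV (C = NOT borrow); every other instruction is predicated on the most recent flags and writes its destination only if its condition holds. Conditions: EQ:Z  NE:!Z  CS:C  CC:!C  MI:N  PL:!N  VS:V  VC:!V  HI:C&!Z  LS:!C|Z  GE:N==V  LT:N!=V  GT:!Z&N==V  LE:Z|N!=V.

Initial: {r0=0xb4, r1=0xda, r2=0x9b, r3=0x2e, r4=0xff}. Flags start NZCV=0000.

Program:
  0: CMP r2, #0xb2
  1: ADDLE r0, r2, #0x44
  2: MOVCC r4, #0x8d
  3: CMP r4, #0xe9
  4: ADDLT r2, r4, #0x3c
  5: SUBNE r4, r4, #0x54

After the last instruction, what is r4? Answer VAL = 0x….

VAL = 0x39

[0] flags=1000 → (cmp)
[1] flags=1000 LE?T → r0=0xdf
[2] flags=1000 CC?T → r4=0x8d
[3] flags=1000 → (cmp)
[4] flags=1000 LT?T → r2=0xc9
[5] flags=1000 NE?T → r4=0x39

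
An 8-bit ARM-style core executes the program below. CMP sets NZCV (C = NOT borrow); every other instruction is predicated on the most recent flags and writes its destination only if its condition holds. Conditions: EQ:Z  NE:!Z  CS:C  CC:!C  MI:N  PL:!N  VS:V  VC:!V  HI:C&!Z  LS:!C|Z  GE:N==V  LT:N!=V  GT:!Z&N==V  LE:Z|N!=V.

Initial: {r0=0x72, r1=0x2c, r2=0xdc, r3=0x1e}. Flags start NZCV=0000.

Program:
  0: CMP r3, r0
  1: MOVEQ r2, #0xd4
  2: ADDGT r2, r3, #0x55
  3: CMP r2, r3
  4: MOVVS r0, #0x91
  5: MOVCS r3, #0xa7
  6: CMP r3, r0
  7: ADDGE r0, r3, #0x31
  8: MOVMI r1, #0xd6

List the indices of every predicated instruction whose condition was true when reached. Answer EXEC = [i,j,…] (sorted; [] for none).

0: ✓ CMP  NZCV=1000
1: · MOVEQ
2: · ADDGT
3: ✓ CMP  NZCV=1010
4: · MOVVS
5: ✓ MOVCS  r3←0xa7
6: ✓ CMP  NZCV=0011
7: · ADDGE
8: · MOVMI

EXEC = [5]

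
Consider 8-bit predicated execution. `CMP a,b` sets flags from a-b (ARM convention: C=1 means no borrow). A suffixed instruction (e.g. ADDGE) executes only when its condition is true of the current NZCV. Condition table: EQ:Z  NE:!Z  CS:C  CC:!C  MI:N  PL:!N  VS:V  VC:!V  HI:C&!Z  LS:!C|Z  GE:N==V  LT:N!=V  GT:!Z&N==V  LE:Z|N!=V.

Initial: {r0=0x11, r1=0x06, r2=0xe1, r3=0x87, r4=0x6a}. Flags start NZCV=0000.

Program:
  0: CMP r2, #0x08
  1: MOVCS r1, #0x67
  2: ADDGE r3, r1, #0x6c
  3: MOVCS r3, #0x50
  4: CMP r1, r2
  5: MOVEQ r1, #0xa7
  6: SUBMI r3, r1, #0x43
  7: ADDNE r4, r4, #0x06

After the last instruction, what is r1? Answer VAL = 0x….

VAL = 0x67

0: ✓ CMP  NZCV=1010
1: ✓ MOVCS  r1←0x67
2: · ADDGE
3: ✓ MOVCS  r3←0x50
4: ✓ CMP  NZCV=1001
5: · MOVEQ
6: ✓ SUBMI  r3←0x24
7: ✓ ADDNE  r4←0x70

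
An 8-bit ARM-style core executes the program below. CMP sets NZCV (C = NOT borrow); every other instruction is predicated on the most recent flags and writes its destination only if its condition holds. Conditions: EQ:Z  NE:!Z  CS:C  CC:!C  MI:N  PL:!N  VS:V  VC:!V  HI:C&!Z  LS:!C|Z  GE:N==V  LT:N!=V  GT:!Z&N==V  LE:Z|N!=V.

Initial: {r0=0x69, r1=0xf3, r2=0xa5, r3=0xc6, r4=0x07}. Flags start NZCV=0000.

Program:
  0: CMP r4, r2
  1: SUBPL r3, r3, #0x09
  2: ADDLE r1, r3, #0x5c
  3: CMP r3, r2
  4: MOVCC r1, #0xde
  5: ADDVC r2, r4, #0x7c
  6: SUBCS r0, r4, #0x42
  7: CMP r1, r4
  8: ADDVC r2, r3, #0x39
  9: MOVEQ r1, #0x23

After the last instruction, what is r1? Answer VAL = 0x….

[0] flags=0000 → (cmp)
[1] flags=0000 PL?T → r3=0xbd
[2] flags=0000 LE?F → skip
[3] flags=0010 → (cmp)
[4] flags=0010 CC?F → skip
[5] flags=0010 VC?T → r2=0x83
[6] flags=0010 CS?T → r0=0xc5
[7] flags=1010 → (cmp)
[8] flags=1010 VC?T → r2=0xf6
[9] flags=1010 EQ?F → skip

VAL = 0xf3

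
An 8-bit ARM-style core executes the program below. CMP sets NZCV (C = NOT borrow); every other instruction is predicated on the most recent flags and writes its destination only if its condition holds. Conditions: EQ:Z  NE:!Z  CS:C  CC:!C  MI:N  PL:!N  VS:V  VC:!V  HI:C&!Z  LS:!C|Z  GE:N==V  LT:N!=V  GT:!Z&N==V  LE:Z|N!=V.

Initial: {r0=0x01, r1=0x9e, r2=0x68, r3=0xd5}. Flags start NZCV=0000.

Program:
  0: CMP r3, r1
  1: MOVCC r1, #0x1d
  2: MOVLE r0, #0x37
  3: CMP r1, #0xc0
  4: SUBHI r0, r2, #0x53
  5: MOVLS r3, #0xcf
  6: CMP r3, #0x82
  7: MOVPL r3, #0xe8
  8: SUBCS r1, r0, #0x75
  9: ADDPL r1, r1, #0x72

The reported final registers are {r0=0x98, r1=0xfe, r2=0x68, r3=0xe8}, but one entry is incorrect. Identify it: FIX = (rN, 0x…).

FIX = (r0, 0x01)

[0] flags=0010 → (cmp)
[1] flags=0010 CC?F → skip
[2] flags=0010 LE?F → skip
[3] flags=1000 → (cmp)
[4] flags=1000 HI?F → skip
[5] flags=1000 LS?T → r3=0xcf
[6] flags=0010 → (cmp)
[7] flags=0010 PL?T → r3=0xe8
[8] flags=0010 CS?T → r1=0x8c
[9] flags=0010 PL?T → r1=0xfe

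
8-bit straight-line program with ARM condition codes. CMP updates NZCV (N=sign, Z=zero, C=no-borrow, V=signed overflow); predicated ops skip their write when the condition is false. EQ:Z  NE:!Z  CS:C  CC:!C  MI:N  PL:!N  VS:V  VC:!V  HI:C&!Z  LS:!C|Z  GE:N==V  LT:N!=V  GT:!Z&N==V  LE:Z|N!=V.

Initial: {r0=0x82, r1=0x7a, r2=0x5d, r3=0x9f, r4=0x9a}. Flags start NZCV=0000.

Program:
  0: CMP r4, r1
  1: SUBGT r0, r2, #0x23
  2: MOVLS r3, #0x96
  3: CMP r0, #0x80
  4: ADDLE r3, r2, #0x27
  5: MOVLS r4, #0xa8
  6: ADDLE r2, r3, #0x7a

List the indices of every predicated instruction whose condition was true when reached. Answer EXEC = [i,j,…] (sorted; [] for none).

0: ✓ CMP  NZCV=0011
1: · SUBGT
2: · MOVLS
3: ✓ CMP  NZCV=0010
4: · ADDLE
5: · MOVLS
6: · ADDLE

EXEC = []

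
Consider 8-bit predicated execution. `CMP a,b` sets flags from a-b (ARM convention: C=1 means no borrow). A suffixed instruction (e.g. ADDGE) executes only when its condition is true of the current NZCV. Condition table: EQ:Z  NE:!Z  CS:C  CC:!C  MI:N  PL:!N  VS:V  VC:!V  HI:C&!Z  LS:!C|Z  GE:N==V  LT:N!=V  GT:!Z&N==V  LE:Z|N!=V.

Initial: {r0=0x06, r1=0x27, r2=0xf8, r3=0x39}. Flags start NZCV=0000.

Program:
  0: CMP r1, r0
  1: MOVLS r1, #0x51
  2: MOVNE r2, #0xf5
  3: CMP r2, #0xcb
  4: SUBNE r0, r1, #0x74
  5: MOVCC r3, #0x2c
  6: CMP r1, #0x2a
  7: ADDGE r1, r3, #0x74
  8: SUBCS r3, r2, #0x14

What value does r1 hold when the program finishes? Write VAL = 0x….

VAL = 0x27

[0] flags=0010 → (cmp)
[1] flags=0010 LS?F → skip
[2] flags=0010 NE?T → r2=0xf5
[3] flags=0010 → (cmp)
[4] flags=0010 NE?T → r0=0xb3
[5] flags=0010 CC?F → skip
[6] flags=1000 → (cmp)
[7] flags=1000 GE?F → skip
[8] flags=1000 CS?F → skip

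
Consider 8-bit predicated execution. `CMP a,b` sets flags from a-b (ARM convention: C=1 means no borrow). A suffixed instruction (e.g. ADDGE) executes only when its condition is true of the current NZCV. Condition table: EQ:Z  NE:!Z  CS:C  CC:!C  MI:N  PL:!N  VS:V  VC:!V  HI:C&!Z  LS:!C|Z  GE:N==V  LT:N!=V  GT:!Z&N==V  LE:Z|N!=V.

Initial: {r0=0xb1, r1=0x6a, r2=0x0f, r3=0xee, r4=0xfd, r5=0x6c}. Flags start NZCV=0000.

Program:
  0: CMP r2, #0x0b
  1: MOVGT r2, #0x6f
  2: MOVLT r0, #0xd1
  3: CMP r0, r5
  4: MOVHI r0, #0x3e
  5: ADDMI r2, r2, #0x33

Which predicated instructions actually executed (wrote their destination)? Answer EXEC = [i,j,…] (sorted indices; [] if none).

0: ✓ CMP  NZCV=0010
1: ✓ MOVGT  r2←0x6f
2: · MOVLT
3: ✓ CMP  NZCV=0011
4: ✓ MOVHI  r0←0x3e
5: · ADDMI

EXEC = [1,4]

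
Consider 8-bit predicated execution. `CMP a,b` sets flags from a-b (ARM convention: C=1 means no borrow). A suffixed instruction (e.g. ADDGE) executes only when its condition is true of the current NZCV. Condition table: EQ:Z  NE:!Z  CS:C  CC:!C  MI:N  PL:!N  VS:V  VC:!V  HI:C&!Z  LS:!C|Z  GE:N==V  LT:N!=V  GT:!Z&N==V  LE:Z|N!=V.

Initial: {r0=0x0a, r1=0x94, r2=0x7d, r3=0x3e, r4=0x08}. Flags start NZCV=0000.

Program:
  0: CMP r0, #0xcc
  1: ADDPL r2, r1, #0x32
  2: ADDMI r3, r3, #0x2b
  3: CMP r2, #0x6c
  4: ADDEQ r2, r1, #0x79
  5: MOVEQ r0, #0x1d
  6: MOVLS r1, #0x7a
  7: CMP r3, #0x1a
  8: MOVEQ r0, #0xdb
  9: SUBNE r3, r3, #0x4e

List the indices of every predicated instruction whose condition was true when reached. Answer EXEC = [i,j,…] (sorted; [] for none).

[0] flags=0000 → (cmp)
[1] flags=0000 PL?T → r2=0xc6
[2] flags=0000 MI?F → skip
[3] flags=0011 → (cmp)
[4] flags=0011 EQ?F → skip
[5] flags=0011 EQ?F → skip
[6] flags=0011 LS?F → skip
[7] flags=0010 → (cmp)
[8] flags=0010 EQ?F → skip
[9] flags=0010 NE?T → r3=0xf0

EXEC = [1,9]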